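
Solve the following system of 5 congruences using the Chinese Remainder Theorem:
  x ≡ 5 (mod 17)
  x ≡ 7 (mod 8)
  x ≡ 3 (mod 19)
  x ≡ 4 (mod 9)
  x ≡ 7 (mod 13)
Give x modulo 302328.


Product of moduli M = 17 · 8 · 19 · 9 · 13 = 302328.
Merge one congruence at a time:
  Start: x ≡ 5 (mod 17).
  Combine with x ≡ 7 (mod 8); new modulus lcm = 136.
    Write x = 5 + 17·t and substitute into x ≡ 7 (mod 8): 17·t ≡ 7 − 5 = 2 (mod 8).
    Reduce coefficients mod 8: 1·t ≡ 2 (mod 8).
    So t ≡ 2 (mod 8).
    Then x = 5 + 17·2 = 39, valid modulo lcm(17, 8) = 136: x ≡ 39 (mod 136).
  Combine with x ≡ 3 (mod 19); new modulus lcm = 2584.
    Write x = 39 + 136·t and substitute into x ≡ 3 (mod 19): 136·t ≡ 3 − 39 = -36 (mod 19).
    Reduce coefficients mod 19: 3·t ≡ 2 (mod 19).
    The inverse of 3 mod 19 is 13 (since 3·13 = 39 = 2·19 + 1), so t ≡ 13·2 = 26 ≡ 7 (mod 19).
    Then x = 39 + 136·7 = 991, valid modulo lcm(136, 19) = 2584: x ≡ 991 (mod 2584).
  Combine with x ≡ 4 (mod 9); new modulus lcm = 23256.
    Write x = 991 + 2584·t and substitute into x ≡ 4 (mod 9): 2584·t ≡ 4 − 991 = -987 (mod 9).
    Reduce coefficients mod 9: 1·t ≡ 3 (mod 9).
    So t ≡ 3 (mod 9).
    Then x = 991 + 2584·3 = 8743, valid modulo lcm(2584, 9) = 23256: x ≡ 8743 (mod 23256).
  Combine with x ≡ 7 (mod 13); new modulus lcm = 302328.
    Write x = 8743 + 23256·t and substitute into x ≡ 7 (mod 13): 23256·t ≡ 7 − 8743 = -8736 (mod 13).
    Reduce coefficients mod 13: 12·t ≡ 0 (mod 13).
    The inverse of 12 mod 13 is 12 (since 12·12 = 144 = 11·13 + 1), so t ≡ 12·0 = 0 ≡ 0 (mod 13).
    Then x = 8743 + 23256·0 = 8743, valid modulo lcm(23256, 13) = 302328: x ≡ 8743 (mod 302328).
Verify against each original: 8743 mod 17 = 5, 8743 mod 8 = 7, 8743 mod 19 = 3, 8743 mod 9 = 4, 8743 mod 13 = 7.

x ≡ 8743 (mod 302328).


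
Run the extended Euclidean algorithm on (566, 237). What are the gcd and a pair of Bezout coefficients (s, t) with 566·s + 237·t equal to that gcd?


Euclidean algorithm on (566, 237) — divide until remainder is 0:
  566 = 2 · 237 + 92
  237 = 2 · 92 + 53
  92 = 1 · 53 + 39
  53 = 1 · 39 + 14
  39 = 2 · 14 + 11
  14 = 1 · 11 + 3
  11 = 3 · 3 + 2
  3 = 1 · 2 + 1
  2 = 2 · 1 + 0
gcd(566, 237) = 1.
Track Bezout coefficients alongside the remainders: start with r₀ = 566 = a·1 + b·0 (s = 1, t = 0) and r₁ = 237 = a·0 + b·1 (s = 0, t = 1); each new remainder r_{k+1} = r_{k-1} − q_k·r_k inherits s_{k+1} = s_{k-1} − q_k·s_k, t_{k+1} = t_{k-1} − q_k·t_k, so r_k = a·s_k + b·t_k at every step:
  q = 2: r = 92, s = 1 − 2·0 = 1, t = 0 − 2·1 = -2  (check: 566·1 + 237·(-2) = 92)
  q = 2: r = 53, s = 0 − 2·1 = -2, t = 1 − 2·(-2) = 5  (check: 566·(-2) + 237·5 = 53)
  q = 1: r = 39, s = 1 − 1·(-2) = 3, t = -2 − 1·5 = -7  (check: 566·3 + 237·(-7) = 39)
  q = 1: r = 14, s = -2 − 1·3 = -5, t = 5 − 1·(-7) = 12  (check: 566·(-5) + 237·12 = 14)
  q = 2: r = 11, s = 3 − 2·(-5) = 13, t = -7 − 2·12 = -31  (check: 566·13 + 237·(-31) = 11)
  q = 1: r = 3, s = -5 − 1·13 = -18, t = 12 − 1·(-31) = 43  (check: 566·(-18) + 237·43 = 3)
  q = 3: r = 2, s = 13 − 3·(-18) = 67, t = -31 − 3·43 = -160  (check: 566·67 + 237·(-160) = 2)
  q = 1: r = 1, s = -18 − 1·67 = -85, t = 43 − 1·(-160) = 203  (check: 566·(-85) + 237·203 = 1)
The row with r = 1 (the gcd) gives the Bezout coefficients s = -85, t = 203.
Result: 566 · (-85) + 237 · (203) = 1.

gcd(566, 237) = 1; s = -85, t = 203 (check: 566·(-85) + 237·203 = 1).


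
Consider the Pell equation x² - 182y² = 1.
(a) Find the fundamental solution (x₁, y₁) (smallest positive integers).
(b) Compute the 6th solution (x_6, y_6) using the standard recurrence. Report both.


Step 1: Find the fundamental solution (x₁, y₁) of x² - 182y² = 1.
  Expand √182 as a continued fraction. a₀ = ⌊√182⌋ = 13; iterate m_{k+1} = d_k·a_k − m_k, d_{k+1} = (182 − m_{k+1}²)/d_k, a_{k+1} = ⌊(a₀ + m_{k+1})/d_{k+1}⌋ (starting m₀ = 0, d₀ = 1), with convergents p_k = a_k·p_{k-1} + p_{k-2}, q_k = a_k·q_{k-1} + q_{k-2} (p₋₁ = 1, q₋₁ = 0):
  k = 0: a₀ = 13; p₀/q₀ = 13/1; p₀² − 182·q₀² = 169 − 182 = -13.
  k = 1: m = 13, d = 13, a = ⌊(13 + 13)/13⌋ = 2; p/q = (2·13 + 1)/(2·1 + 0) = 27/2; p² − 182·q² = 729 − 728 = 1.
  The first convergent with p² − 182·q² = 1 gives the fundamental solution (x₁, y₁) = (27, 2).
Step 2: Apply the recurrence (x_{n+1}, y_{n+1}) = (x₁x_n + 182y₁y_n, x₁y_n + y₁x_n) repeatedly.
  From (x_1, y_1) = (27, 2): x_2 = 27·27 + 182·2·2 = 1457; y_2 = 27·2 + 2·27 = 108.
  From (x_2, y_2) = (1457, 108): x_3 = 27·1457 + 182·2·108 = 78651; y_3 = 27·108 + 2·1457 = 5830.
  From (x_3, y_3) = (78651, 5830): x_4 = 27·78651 + 182·2·5830 = 4245697; y_4 = 27·5830 + 2·78651 = 314712.
  From (x_4, y_4) = (4245697, 314712): x_5 = 27·4245697 + 182·2·314712 = 229188987; y_5 = 27·314712 + 2·4245697 = 16988618.
  From (x_5, y_5) = (229188987, 16988618): x_6 = 27·229188987 + 182·2·16988618 = 12371959601; y_6 = 27·16988618 + 2·229188987 = 917070660.
Step 3: Verify x_6² - 182·y_6² = 153065384368776079201 - 153065384368776079200 = 1 (should be 1). ✓

(x_1, y_1) = (27, 2); (x_6, y_6) = (12371959601, 917070660).


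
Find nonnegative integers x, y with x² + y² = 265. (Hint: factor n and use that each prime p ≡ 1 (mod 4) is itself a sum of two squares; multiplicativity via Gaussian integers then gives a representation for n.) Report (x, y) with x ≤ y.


Step 1: Factor n = 265 = 5 · 53.
Step 2: Check the mod-4 condition on each prime factor: 5 ≡ 1 (mod 4), exponent 1; 53 ≡ 1 (mod 4), exponent 1.
All primes ≡ 3 (mod 4) appear to even exponent (or don't appear), so by the two-squares theorem n IS expressible as a sum of two squares.
Step 3: Build a representation. Here n = 5 · 53 is a product of primes ≡ 1 (mod 4). Each prime p ≡ 1 (mod 4) is itself a sum of two squares; find a² by testing p − a² for a perfect square:
  5: 5 − 1² = 4 = 2² ⇒ 5 = 1² + 2².
  53: 53 − 1² = 52, 53 − 2² = 49 = 7² ⇒ 53 = 2² + 7².
  Combine using the Brahmagupta–Fibonacci identity (a² + b²)(c² + d²) = (ac − bd)² + (ad + bc)² = (ac + bd)² + (ad − bc)²:
  5 · 53 = 265: from (1² + 2²)(2² + 7²), take (1·2 − 2·7, 1·7 + 2·2) = (2 − 14, 7 + 4) = (-12, 11); dropping signs (only squares matter) gives (12, 11); check 12² + 11² = 144 + 121 = 265 ✓.
Step 4: Order so x ≤ y and verify: 11² + 12² = 121 + 144 = 265 = n. ✓

n = 265 = 11² + 12² (one valid representation with x ≤ y).


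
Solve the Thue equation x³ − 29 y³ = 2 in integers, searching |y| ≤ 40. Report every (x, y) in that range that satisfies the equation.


The equation is x³ - 29y³ = 2. For fixed y, x³ = 29·y³ + 2, so a solution requires the RHS to be a perfect cube.
Strategy: iterate y from -40 to 40, compute RHS = 29·y³ + 2, and check whether it is a (positive or negative) perfect cube.
Check small values of y:
  y = 0: RHS = 2 is not a perfect cube.
  y = 1: RHS = 31 is not a perfect cube.
  y = -1: RHS = -27 = (-3)³ ⇒ x = -3 works.
  y = 2: RHS = 234 is not a perfect cube.
  y = -2: RHS = -230 is not a perfect cube.
  y = 3: RHS = 785 is not a perfect cube.
  y = -3: RHS = -781 is not a perfect cube.
Continuing the search up to |y| = 40 finds no further solutions beyond those listed.
Collected solutions: (-3, -1).

Solutions (with |y| ≤ 40): (-3, -1).


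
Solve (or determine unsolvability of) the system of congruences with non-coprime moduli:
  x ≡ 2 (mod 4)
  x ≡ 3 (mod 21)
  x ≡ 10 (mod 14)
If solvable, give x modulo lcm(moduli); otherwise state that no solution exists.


Moduli 4, 21, 14 are not pairwise coprime, so CRT works modulo lcm(m_i) when all pairwise compatibility conditions hold.
Pairwise compatibility: gcd(m_i, m_j) must divide a_i - a_j for every pair.
Merge one congruence at a time:
  Start: x ≡ 2 (mod 4).
  Combine with x ≡ 3 (mod 21): gcd(4, 21) = 1; 3 - 2 = 1, which IS divisible by 1, so compatible.
    Write x = 2 + 4·t and substitute into x ≡ 3 (mod 21): 4·t ≡ 3 − 2 = 1 (mod 21).
    The inverse of 4 mod 21 is 16 (since 4·16 = 64 = 3·21 + 1), so t ≡ 16·1 = 16 ≡ 16 (mod 21).
    Then x = 2 + 4·16 = 66, valid modulo lcm(4, 21) = 84: x ≡ 66 (mod 84).
  Combine with x ≡ 10 (mod 14): gcd(84, 14) = 14; 10 - 66 = -56, which IS divisible by 14, so compatible.
    Write x = 66 + 84·t and substitute into x ≡ 10 (mod 14): 84·t ≡ 10 − 66 = -56 (mod 14).
    Divide the congruence (and modulus) by g = 14: 6·t ≡ -4 (mod 1).
    Modulo 1 every t works; take t = 0.
    Then x = 66 + 84·0 = 66, valid modulo lcm(84, 14) = 84: x ≡ 66 (mod 84).
Verify: 66 mod 4 = 2, 66 mod 21 = 3, 66 mod 14 = 10.

x ≡ 66 (mod 84).


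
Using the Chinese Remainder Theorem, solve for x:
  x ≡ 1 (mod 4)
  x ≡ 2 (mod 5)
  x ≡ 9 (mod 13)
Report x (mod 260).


Moduli 4, 5, 13 are pairwise coprime; by CRT there is a unique solution modulo M = 4 · 5 · 13 = 260.
Solve pairwise, accumulating the modulus:
  Start with x ≡ 1 (mod 4).
  Combine with x ≡ 2 (mod 5): since gcd(4, 5) = 1, we get a unique residue mod 20.
    Write x = 1 + 4·t and substitute into x ≡ 2 (mod 5): 4·t ≡ 2 − 1 = 1 (mod 5).
    The inverse of 4 mod 5 is 4 (since 4·4 = 16 = 3·5 + 1), so t ≡ 4·1 = 4 ≡ 4 (mod 5).
    Then x = 1 + 4·4 = 17, valid modulo lcm(4, 5) = 20: x ≡ 17 (mod 20).
  Combine with x ≡ 9 (mod 13): since gcd(20, 13) = 1, we get a unique residue mod 260.
    Write x = 17 + 20·t and substitute into x ≡ 9 (mod 13): 20·t ≡ 9 − 17 = -8 (mod 13).
    Reduce coefficients mod 13: 7·t ≡ 5 (mod 13).
    The inverse of 7 mod 13 is 2 (since 7·2 = 14 = 1·13 + 1), so t ≡ 2·5 = 10 ≡ 10 (mod 13).
    Then x = 17 + 20·10 = 217, valid modulo lcm(20, 13) = 260: x ≡ 217 (mod 260).
Verify: 217 mod 4 = 1 ✓, 217 mod 5 = 2 ✓, 217 mod 13 = 9 ✓.

x ≡ 217 (mod 260).


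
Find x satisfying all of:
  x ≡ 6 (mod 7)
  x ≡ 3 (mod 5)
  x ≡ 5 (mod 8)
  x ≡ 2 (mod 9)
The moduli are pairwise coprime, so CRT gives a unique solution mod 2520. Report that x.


Product of moduli M = 7 · 5 · 8 · 9 = 2520.
Merge one congruence at a time:
  Start: x ≡ 6 (mod 7).
  Combine with x ≡ 3 (mod 5); new modulus lcm = 35.
    Write x = 6 + 7·t and substitute into x ≡ 3 (mod 5): 7·t ≡ 3 − 6 = -3 (mod 5).
    Reduce coefficients mod 5: 2·t ≡ 2 (mod 5).
    The inverse of 2 mod 5 is 3 (since 2·3 = 6 = 1·5 + 1), so t ≡ 3·2 = 6 ≡ 1 (mod 5).
    Then x = 6 + 7·1 = 13, valid modulo lcm(7, 5) = 35: x ≡ 13 (mod 35).
  Combine with x ≡ 5 (mod 8); new modulus lcm = 280.
    Write x = 13 + 35·t and substitute into x ≡ 5 (mod 8): 35·t ≡ 5 − 13 = -8 (mod 8).
    Reduce coefficients mod 8: 3·t ≡ 0 (mod 8).
    The inverse of 3 mod 8 is 3 (since 3·3 = 9 = 1·8 + 1), so t ≡ 3·0 = 0 ≡ 0 (mod 8).
    Then x = 13 + 35·0 = 13, valid modulo lcm(35, 8) = 280: x ≡ 13 (mod 280).
  Combine with x ≡ 2 (mod 9); new modulus lcm = 2520.
    Write x = 13 + 280·t and substitute into x ≡ 2 (mod 9): 280·t ≡ 2 − 13 = -11 (mod 9).
    Reduce coefficients mod 9: 1·t ≡ 7 (mod 9).
    So t ≡ 7 (mod 9).
    Then x = 13 + 280·7 = 1973, valid modulo lcm(280, 9) = 2520: x ≡ 1973 (mod 2520).
Verify against each original: 1973 mod 7 = 6, 1973 mod 5 = 3, 1973 mod 8 = 5, 1973 mod 9 = 2.

x ≡ 1973 (mod 2520).


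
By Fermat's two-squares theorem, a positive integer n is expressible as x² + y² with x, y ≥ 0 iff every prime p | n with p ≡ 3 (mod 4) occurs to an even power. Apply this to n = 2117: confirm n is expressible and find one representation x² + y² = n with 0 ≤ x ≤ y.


Step 1: Factor n = 2117 = 29 · 73.
Step 2: Check the mod-4 condition on each prime factor: 29 ≡ 1 (mod 4), exponent 1; 73 ≡ 1 (mod 4), exponent 1.
All primes ≡ 3 (mod 4) appear to even exponent (or don't appear), so by the two-squares theorem n IS expressible as a sum of two squares.
Step 3: Build a representation. Here n = 29 · 73 is a product of primes ≡ 1 (mod 4). Each prime p ≡ 1 (mod 4) is itself a sum of two squares; find a² by testing p − a² for a perfect square:
  29: 29 − 1² = 28, 29 − 2² = 25 = 5² ⇒ 29 = 2² + 5².
  73: 73 − 1² = 72, 73 − 2² = 69, 73 − 3² = 64 = 8² ⇒ 73 = 3² + 8².
  Combine using the Brahmagupta–Fibonacci identity (a² + b²)(c² + d²) = (ac − bd)² + (ad + bc)² = (ac + bd)² + (ad − bc)²:
  29 · 73 = 2117: from (2² + 5²)(3² + 8²), take (2·3 − 5·8, 2·8 + 5·3) = (6 − 40, 16 + 15) = (-34, 31); dropping signs (only squares matter) gives (34, 31); check 34² + 31² = 1156 + 961 = 2117 ✓.
Step 4: Order so x ≤ y and verify: 31² + 34² = 961 + 1156 = 2117 = n. ✓

n = 2117 = 31² + 34² (one valid representation with x ≤ y).


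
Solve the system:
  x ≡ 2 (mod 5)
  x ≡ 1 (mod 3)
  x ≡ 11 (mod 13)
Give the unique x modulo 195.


Moduli 5, 3, 13 are pairwise coprime; by CRT there is a unique solution modulo M = 5 · 3 · 13 = 195.
Solve pairwise, accumulating the modulus:
  Start with x ≡ 2 (mod 5).
  Combine with x ≡ 1 (mod 3): since gcd(5, 3) = 1, we get a unique residue mod 15.
    Write x = 2 + 5·t and substitute into x ≡ 1 (mod 3): 5·t ≡ 1 − 2 = -1 (mod 3).
    Reduce coefficients mod 3: 2·t ≡ 2 (mod 3).
    The inverse of 2 mod 3 is 2 (since 2·2 = 4 = 1·3 + 1), so t ≡ 2·2 = 4 ≡ 1 (mod 3).
    Then x = 2 + 5·1 = 7, valid modulo lcm(5, 3) = 15: x ≡ 7 (mod 15).
  Combine with x ≡ 11 (mod 13): since gcd(15, 13) = 1, we get a unique residue mod 195.
    Write x = 7 + 15·t and substitute into x ≡ 11 (mod 13): 15·t ≡ 11 − 7 = 4 (mod 13).
    Reduce coefficients mod 13: 2·t ≡ 4 (mod 13).
    The inverse of 2 mod 13 is 7 (since 2·7 = 14 = 1·13 + 1), so t ≡ 7·4 = 28 ≡ 2 (mod 13).
    Then x = 7 + 15·2 = 37, valid modulo lcm(15, 13) = 195: x ≡ 37 (mod 195).
Verify: 37 mod 5 = 2 ✓, 37 mod 3 = 1 ✓, 37 mod 13 = 11 ✓.

x ≡ 37 (mod 195).


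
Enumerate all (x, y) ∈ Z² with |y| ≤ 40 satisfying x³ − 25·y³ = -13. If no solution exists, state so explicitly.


The equation is x³ - 25y³ = -13. For fixed y, x³ = 25·y³ − 13, so a solution requires the RHS to be a perfect cube.
Strategy: iterate y from -40 to 40, compute RHS = 25·y³ − 13, and check whether it is a (positive or negative) perfect cube.
Check small values of y:
  y = 0: RHS = -13 is not a perfect cube.
  y = 1: RHS = 12 is not a perfect cube.
  y = -1: RHS = -38 is not a perfect cube.
  y = 2: RHS = 187 is not a perfect cube.
  y = -2: RHS = -213 is not a perfect cube.
  y = 3: RHS = 662 is not a perfect cube.
  y = -3: RHS = -688 is not a perfect cube.
Continuing the search up to |y| = 40 finds no solutions either.
No (x, y) in the scanned range satisfies the equation.

No integer solutions with |y| ≤ 40.


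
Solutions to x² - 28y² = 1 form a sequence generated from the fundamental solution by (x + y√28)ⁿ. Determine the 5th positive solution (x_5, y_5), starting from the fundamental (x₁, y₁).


Step 1: Find the fundamental solution (x₁, y₁) of x² - 28y² = 1.
  Expand √28 as a continued fraction. a₀ = ⌊√28⌋ = 5; iterate m_{k+1} = d_k·a_k − m_k, d_{k+1} = (28 − m_{k+1}²)/d_k, a_{k+1} = ⌊(a₀ + m_{k+1})/d_{k+1}⌋ (starting m₀ = 0, d₀ = 1), with convergents p_k = a_k·p_{k-1} + p_{k-2}, q_k = a_k·q_{k-1} + q_{k-2} (p₋₁ = 1, q₋₁ = 0):
  k = 0: a₀ = 5; p₀/q₀ = 5/1; p₀² − 28·q₀² = 25 − 28 = -3.
  k = 1: m = 5, d = 3, a = ⌊(5 + 5)/3⌋ = 3; p/q = (3·5 + 1)/(3·1 + 0) = 16/3; p² − 28·q² = 256 − 252 = 4.
  k = 2: m = 4, d = 4, a = ⌊(5 + 4)/4⌋ = 2; p/q = (2·16 + 5)/(2·3 + 1) = 37/7; p² − 28·q² = 1369 − 1372 = -3.
  k = 3: m = 4, d = 3, a = ⌊(5 + 4)/3⌋ = 3; p/q = (3·37 + 16)/(3·7 + 3) = 127/24; p² − 28·q² = 16129 − 16128 = 1.
  The first convergent with p² − 28·q² = 1 gives the fundamental solution (x₁, y₁) = (127, 24).
Step 2: Apply the recurrence (x_{n+1}, y_{n+1}) = (x₁x_n + 28y₁y_n, x₁y_n + y₁x_n) repeatedly.
  From (x_1, y_1) = (127, 24): x_2 = 127·127 + 28·24·24 = 32257; y_2 = 127·24 + 24·127 = 6096.
  From (x_2, y_2) = (32257, 6096): x_3 = 127·32257 + 28·24·6096 = 8193151; y_3 = 127·6096 + 24·32257 = 1548360.
  From (x_3, y_3) = (8193151, 1548360): x_4 = 127·8193151 + 28·24·1548360 = 2081028097; y_4 = 127·1548360 + 24·8193151 = 393277344.
  From (x_4, y_4) = (2081028097, 393277344): x_5 = 127·2081028097 + 28·24·393277344 = 528572943487; y_5 = 127·393277344 + 24·2081028097 = 99890897016.
Step 3: Verify x_5² - 28·y_5² = 279389356586511295719169 - 279389356586511295719168 = 1 (should be 1). ✓

(x_1, y_1) = (127, 24); (x_5, y_5) = (528572943487, 99890897016).


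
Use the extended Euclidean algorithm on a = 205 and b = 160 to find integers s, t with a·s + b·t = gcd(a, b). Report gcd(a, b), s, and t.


Euclidean algorithm on (205, 160) — divide until remainder is 0:
  205 = 1 · 160 + 45
  160 = 3 · 45 + 25
  45 = 1 · 25 + 20
  25 = 1 · 20 + 5
  20 = 4 · 5 + 0
gcd(205, 160) = 5.
Track Bezout coefficients alongside the remainders: start with r₀ = 205 = a·1 + b·0 (s = 1, t = 0) and r₁ = 160 = a·0 + b·1 (s = 0, t = 1); each new remainder r_{k+1} = r_{k-1} − q_k·r_k inherits s_{k+1} = s_{k-1} − q_k·s_k, t_{k+1} = t_{k-1} − q_k·t_k, so r_k = a·s_k + b·t_k at every step:
  q = 1: r = 45, s = 1 − 1·0 = 1, t = 0 − 1·1 = -1  (check: 205·1 + 160·(-1) = 45)
  q = 3: r = 25, s = 0 − 3·1 = -3, t = 1 − 3·(-1) = 4  (check: 205·(-3) + 160·4 = 25)
  q = 1: r = 20, s = 1 − 1·(-3) = 4, t = -1 − 1·4 = -5  (check: 205·4 + 160·(-5) = 20)
  q = 1: r = 5, s = -3 − 1·4 = -7, t = 4 − 1·(-5) = 9  (check: 205·(-7) + 160·9 = 5)
The row with r = 5 (the gcd) gives the Bezout coefficients s = -7, t = 9.
Result: 205 · (-7) + 160 · (9) = 5.

gcd(205, 160) = 5; s = -7, t = 9 (check: 205·(-7) + 160·9 = 5).


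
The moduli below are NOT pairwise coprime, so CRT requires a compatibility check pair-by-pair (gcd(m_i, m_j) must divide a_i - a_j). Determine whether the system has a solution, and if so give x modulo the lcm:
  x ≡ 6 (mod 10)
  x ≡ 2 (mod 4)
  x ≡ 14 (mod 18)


Moduli 10, 4, 18 are not pairwise coprime, so CRT works modulo lcm(m_i) when all pairwise compatibility conditions hold.
Pairwise compatibility: gcd(m_i, m_j) must divide a_i - a_j for every pair.
Merge one congruence at a time:
  Start: x ≡ 6 (mod 10).
  Combine with x ≡ 2 (mod 4): gcd(10, 4) = 2; 2 - 6 = -4, which IS divisible by 2, so compatible.
    Write x = 6 + 10·t and substitute into x ≡ 2 (mod 4): 10·t ≡ 2 − 6 = -4 (mod 4).
    Divide the congruence (and modulus) by g = 2: 5·t ≡ -2 (mod 2).
    Reduce coefficients mod 2: 1·t ≡ 0 (mod 2).
    So t ≡ 0 (mod 2).
    Then x = 6 + 10·0 = 6, valid modulo lcm(10, 4) = 20: x ≡ 6 (mod 20).
  Combine with x ≡ 14 (mod 18): gcd(20, 18) = 2; 14 - 6 = 8, which IS divisible by 2, so compatible.
    Write x = 6 + 20·t and substitute into x ≡ 14 (mod 18): 20·t ≡ 14 − 6 = 8 (mod 18).
    Divide the congruence (and modulus) by g = 2: 10·t ≡ 4 (mod 9).
    Reduce coefficients mod 9: 1·t ≡ 4 (mod 9).
    So t ≡ 4 (mod 9).
    Then x = 6 + 20·4 = 86, valid modulo lcm(20, 18) = 180: x ≡ 86 (mod 180).
Verify: 86 mod 10 = 6, 86 mod 4 = 2, 86 mod 18 = 14.

x ≡ 86 (mod 180).


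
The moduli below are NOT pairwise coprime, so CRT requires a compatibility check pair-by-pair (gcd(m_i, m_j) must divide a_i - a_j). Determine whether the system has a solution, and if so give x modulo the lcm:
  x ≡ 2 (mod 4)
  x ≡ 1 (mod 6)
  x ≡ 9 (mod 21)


Moduli 4, 6, 21 are not pairwise coprime, so CRT works modulo lcm(m_i) when all pairwise compatibility conditions hold.
Pairwise compatibility: gcd(m_i, m_j) must divide a_i - a_j for every pair.
Merge one congruence at a time:
  Start: x ≡ 2 (mod 4).
  Combine with x ≡ 1 (mod 6): gcd(4, 6) = 2, and 1 - 2 = -1 is NOT divisible by 2.
    ⇒ system is inconsistent (no integer solution).

No solution (the system is inconsistent).


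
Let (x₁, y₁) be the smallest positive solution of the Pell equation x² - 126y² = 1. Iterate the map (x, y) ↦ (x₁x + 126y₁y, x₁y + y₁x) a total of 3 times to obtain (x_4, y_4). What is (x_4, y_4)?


Step 1: Find the fundamental solution (x₁, y₁) of x² - 126y² = 1.
  Expand √126 as a continued fraction. a₀ = ⌊√126⌋ = 11; iterate m_{k+1} = d_k·a_k − m_k, d_{k+1} = (126 − m_{k+1}²)/d_k, a_{k+1} = ⌊(a₀ + m_{k+1})/d_{k+1}⌋ (starting m₀ = 0, d₀ = 1), with convergents p_k = a_k·p_{k-1} + p_{k-2}, q_k = a_k·q_{k-1} + q_{k-2} (p₋₁ = 1, q₋₁ = 0):
  k = 0: a₀ = 11; p₀/q₀ = 11/1; p₀² − 126·q₀² = 121 − 126 = -5.
  k = 1: m = 11, d = 5, a = ⌊(11 + 11)/5⌋ = 4; p/q = (4·11 + 1)/(4·1 + 0) = 45/4; p² − 126·q² = 2025 − 2016 = 9.
  k = 2: m = 9, d = 9, a = ⌊(11 + 9)/9⌋ = 2; p/q = (2·45 + 11)/(2·4 + 1) = 101/9; p² − 126·q² = 10201 − 10206 = -5.
  k = 3: m = 9, d = 5, a = ⌊(11 + 9)/5⌋ = 4; p/q = (4·101 + 45)/(4·9 + 4) = 449/40; p² − 126·q² = 201601 − 201600 = 1.
  The first convergent with p² − 126·q² = 1 gives the fundamental solution (x₁, y₁) = (449, 40).
Step 2: Apply the recurrence (x_{n+1}, y_{n+1}) = (x₁x_n + 126y₁y_n, x₁y_n + y₁x_n) repeatedly.
  From (x_1, y_1) = (449, 40): x_2 = 449·449 + 126·40·40 = 403201; y_2 = 449·40 + 40·449 = 35920.
  From (x_2, y_2) = (403201, 35920): x_3 = 449·403201 + 126·40·35920 = 362074049; y_3 = 449·35920 + 40·403201 = 32256120.
  From (x_3, y_3) = (362074049, 32256120): x_4 = 449·362074049 + 126·40·32256120 = 325142092801; y_4 = 449·32256120 + 40·362074049 = 28965959840.
Step 3: Verify x_4² - 126·y_4² = 105717380511014096025601 - 105717380511014096025600 = 1 (should be 1). ✓

(x_1, y_1) = (449, 40); (x_4, y_4) = (325142092801, 28965959840).


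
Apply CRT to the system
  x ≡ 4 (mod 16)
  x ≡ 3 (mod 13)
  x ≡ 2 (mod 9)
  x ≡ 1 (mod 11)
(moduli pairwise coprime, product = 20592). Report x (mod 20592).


Product of moduli M = 16 · 13 · 9 · 11 = 20592.
Merge one congruence at a time:
  Start: x ≡ 4 (mod 16).
  Combine with x ≡ 3 (mod 13); new modulus lcm = 208.
    Write x = 4 + 16·t and substitute into x ≡ 3 (mod 13): 16·t ≡ 3 − 4 = -1 (mod 13).
    Reduce coefficients mod 13: 3·t ≡ 12 (mod 13).
    The inverse of 3 mod 13 is 9 (since 3·9 = 27 = 2·13 + 1), so t ≡ 9·12 = 108 ≡ 4 (mod 13).
    Then x = 4 + 16·4 = 68, valid modulo lcm(16, 13) = 208: x ≡ 68 (mod 208).
  Combine with x ≡ 2 (mod 9); new modulus lcm = 1872.
    Write x = 68 + 208·t and substitute into x ≡ 2 (mod 9): 208·t ≡ 2 − 68 = -66 (mod 9).
    Reduce coefficients mod 9: 1·t ≡ 6 (mod 9).
    So t ≡ 6 (mod 9).
    Then x = 68 + 208·6 = 1316, valid modulo lcm(208, 9) = 1872: x ≡ 1316 (mod 1872).
  Combine with x ≡ 1 (mod 11); new modulus lcm = 20592.
    Write x = 1316 + 1872·t and substitute into x ≡ 1 (mod 11): 1872·t ≡ 1 − 1316 = -1315 (mod 11).
    Reduce coefficients mod 11: 2·t ≡ 5 (mod 11).
    The inverse of 2 mod 11 is 6 (since 2·6 = 12 = 1·11 + 1), so t ≡ 6·5 = 30 ≡ 8 (mod 11).
    Then x = 1316 + 1872·8 = 16292, valid modulo lcm(1872, 11) = 20592: x ≡ 16292 (mod 20592).
Verify against each original: 16292 mod 16 = 4, 16292 mod 13 = 3, 16292 mod 9 = 2, 16292 mod 11 = 1.

x ≡ 16292 (mod 20592).


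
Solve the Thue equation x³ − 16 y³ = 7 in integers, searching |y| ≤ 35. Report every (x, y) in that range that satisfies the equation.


The equation is x³ - 16y³ = 7. For fixed y, x³ = 16·y³ + 7, so a solution requires the RHS to be a perfect cube.
Strategy: iterate y from -35 to 35, compute RHS = 16·y³ + 7, and check whether it is a (positive or negative) perfect cube.
Check small values of y:
  y = 0: RHS = 7 is not a perfect cube.
  y = 1: RHS = 23 is not a perfect cube.
  y = -1: RHS = -9 is not a perfect cube.
  y = 2: RHS = 135 is not a perfect cube.
  y = -2: RHS = -121 is not a perfect cube.
  y = 3: RHS = 439 is not a perfect cube.
  y = -3: RHS = -425 is not a perfect cube.
Continuing the search up to |y| = 35 finds no solutions either.
No (x, y) in the scanned range satisfies the equation.

No integer solutions with |y| ≤ 35.


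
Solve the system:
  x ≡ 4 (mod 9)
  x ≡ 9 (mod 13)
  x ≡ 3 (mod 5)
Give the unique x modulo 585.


Moduli 9, 13, 5 are pairwise coprime; by CRT there is a unique solution modulo M = 9 · 13 · 5 = 585.
Solve pairwise, accumulating the modulus:
  Start with x ≡ 4 (mod 9).
  Combine with x ≡ 9 (mod 13): since gcd(9, 13) = 1, we get a unique residue mod 117.
    Write x = 4 + 9·t and substitute into x ≡ 9 (mod 13): 9·t ≡ 9 − 4 = 5 (mod 13).
    The inverse of 9 mod 13 is 3 (since 9·3 = 27 = 2·13 + 1), so t ≡ 3·5 = 15 ≡ 2 (mod 13).
    Then x = 4 + 9·2 = 22, valid modulo lcm(9, 13) = 117: x ≡ 22 (mod 117).
  Combine with x ≡ 3 (mod 5): since gcd(117, 5) = 1, we get a unique residue mod 585.
    Write x = 22 + 117·t and substitute into x ≡ 3 (mod 5): 117·t ≡ 3 − 22 = -19 (mod 5).
    Reduce coefficients mod 5: 2·t ≡ 1 (mod 5).
    The inverse of 2 mod 5 is 3 (since 2·3 = 6 = 1·5 + 1), so t ≡ 3·1 = 3 ≡ 3 (mod 5).
    Then x = 22 + 117·3 = 373, valid modulo lcm(117, 5) = 585: x ≡ 373 (mod 585).
Verify: 373 mod 9 = 4 ✓, 373 mod 13 = 9 ✓, 373 mod 5 = 3 ✓.

x ≡ 373 (mod 585).


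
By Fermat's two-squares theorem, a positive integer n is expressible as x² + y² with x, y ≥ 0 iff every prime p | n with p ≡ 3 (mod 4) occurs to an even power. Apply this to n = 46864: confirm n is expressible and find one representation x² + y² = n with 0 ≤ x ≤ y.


Step 1: Factor n = 46864 = 2^4 · 29 · 101.
Step 2: Check the mod-4 condition on each prime factor: 2 = 2 (special); 29 ≡ 1 (mod 4), exponent 1; 101 ≡ 1 (mod 4), exponent 1.
All primes ≡ 3 (mod 4) appear to even exponent (or don't appear), so by the two-squares theorem n IS expressible as a sum of two squares.
Step 3: Build a representation. Group n = k² · m with k = 4 and m = 29 · 101 = 2929 (a product of primes ≡ 1 (mod 4)); a representation of m scales to one of n via (k·x)² + (k·y)² = k²(x² + y²). Each prime p ≡ 1 (mod 4) is itself a sum of two squares; find a² by testing p − a² for a perfect square:
  29: 29 − 1² = 28, 29 − 2² = 25 = 5² ⇒ 29 = 2² + 5².
  101: 101 − 1² = 100 = 10² ⇒ 101 = 1² + 10².
  Combine using the Brahmagupta–Fibonacci identity (a² + b²)(c² + d²) = (ac − bd)² + (ad + bc)² = (ac + bd)² + (ad − bc)²:
  29 · 101 = 2929: from (2² + 5²)(1² + 10²), take (2·1 − 5·10, 2·10 + 5·1) = (2 − 50, 20 + 5) = (-48, 25); dropping signs (only squares matter) gives (48, 25); check 48² + 25² = 2304 + 625 = 2929 ✓.
  Scale by k = 4: (4·48, 4·25) = (192, 100).
Step 4: Order so x ≤ y and verify: 100² + 192² = 10000 + 36864 = 46864 = n. ✓

n = 46864 = 100² + 192² (one valid representation with x ≤ y).


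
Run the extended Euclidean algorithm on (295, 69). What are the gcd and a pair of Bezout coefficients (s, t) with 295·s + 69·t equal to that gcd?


Euclidean algorithm on (295, 69) — divide until remainder is 0:
  295 = 4 · 69 + 19
  69 = 3 · 19 + 12
  19 = 1 · 12 + 7
  12 = 1 · 7 + 5
  7 = 1 · 5 + 2
  5 = 2 · 2 + 1
  2 = 2 · 1 + 0
gcd(295, 69) = 1.
Track Bezout coefficients alongside the remainders: start with r₀ = 295 = a·1 + b·0 (s = 1, t = 0) and r₁ = 69 = a·0 + b·1 (s = 0, t = 1); each new remainder r_{k+1} = r_{k-1} − q_k·r_k inherits s_{k+1} = s_{k-1} − q_k·s_k, t_{k+1} = t_{k-1} − q_k·t_k, so r_k = a·s_k + b·t_k at every step:
  q = 4: r = 19, s = 1 − 4·0 = 1, t = 0 − 4·1 = -4  (check: 295·1 + 69·(-4) = 19)
  q = 3: r = 12, s = 0 − 3·1 = -3, t = 1 − 3·(-4) = 13  (check: 295·(-3) + 69·13 = 12)
  q = 1: r = 7, s = 1 − 1·(-3) = 4, t = -4 − 1·13 = -17  (check: 295·4 + 69·(-17) = 7)
  q = 1: r = 5, s = -3 − 1·4 = -7, t = 13 − 1·(-17) = 30  (check: 295·(-7) + 69·30 = 5)
  q = 1: r = 2, s = 4 − 1·(-7) = 11, t = -17 − 1·30 = -47  (check: 295·11 + 69·(-47) = 2)
  q = 2: r = 1, s = -7 − 2·11 = -29, t = 30 − 2·(-47) = 124  (check: 295·(-29) + 69·124 = 1)
The row with r = 1 (the gcd) gives the Bezout coefficients s = -29, t = 124.
Result: 295 · (-29) + 69 · (124) = 1.

gcd(295, 69) = 1; s = -29, t = 124 (check: 295·(-29) + 69·124 = 1).


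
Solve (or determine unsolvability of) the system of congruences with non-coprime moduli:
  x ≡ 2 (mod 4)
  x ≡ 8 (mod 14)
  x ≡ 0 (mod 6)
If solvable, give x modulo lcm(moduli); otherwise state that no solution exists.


Moduli 4, 14, 6 are not pairwise coprime, so CRT works modulo lcm(m_i) when all pairwise compatibility conditions hold.
Pairwise compatibility: gcd(m_i, m_j) must divide a_i - a_j for every pair.
Merge one congruence at a time:
  Start: x ≡ 2 (mod 4).
  Combine with x ≡ 8 (mod 14): gcd(4, 14) = 2; 8 - 2 = 6, which IS divisible by 2, so compatible.
    Write x = 2 + 4·t and substitute into x ≡ 8 (mod 14): 4·t ≡ 8 − 2 = 6 (mod 14).
    Divide the congruence (and modulus) by g = 2: 2·t ≡ 3 (mod 7).
    The inverse of 2 mod 7 is 4 (since 2·4 = 8 = 1·7 + 1), so t ≡ 4·3 = 12 ≡ 5 (mod 7).
    Then x = 2 + 4·5 = 22, valid modulo lcm(4, 14) = 28: x ≡ 22 (mod 28).
  Combine with x ≡ 0 (mod 6): gcd(28, 6) = 2; 0 - 22 = -22, which IS divisible by 2, so compatible.
    Write x = 22 + 28·t and substitute into x ≡ 0 (mod 6): 28·t ≡ 0 − 22 = -22 (mod 6).
    Divide the congruence (and modulus) by g = 2: 14·t ≡ -11 (mod 3).
    Reduce coefficients mod 3: 2·t ≡ 1 (mod 3).
    The inverse of 2 mod 3 is 2 (since 2·2 = 4 = 1·3 + 1), so t ≡ 2·1 = 2 ≡ 2 (mod 3).
    Then x = 22 + 28·2 = 78, valid modulo lcm(28, 6) = 84: x ≡ 78 (mod 84).
Verify: 78 mod 4 = 2, 78 mod 14 = 8, 78 mod 6 = 0.

x ≡ 78 (mod 84).


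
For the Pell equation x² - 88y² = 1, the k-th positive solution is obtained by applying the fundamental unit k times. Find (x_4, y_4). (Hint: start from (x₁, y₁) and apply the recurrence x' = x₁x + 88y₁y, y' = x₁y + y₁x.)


Step 1: Find the fundamental solution (x₁, y₁) of x² - 88y² = 1.
  Expand √88 as a continued fraction. a₀ = ⌊√88⌋ = 9; iterate m_{k+1} = d_k·a_k − m_k, d_{k+1} = (88 − m_{k+1}²)/d_k, a_{k+1} = ⌊(a₀ + m_{k+1})/d_{k+1}⌋ (starting m₀ = 0, d₀ = 1), with convergents p_k = a_k·p_{k-1} + p_{k-2}, q_k = a_k·q_{k-1} + q_{k-2} (p₋₁ = 1, q₋₁ = 0):
  k = 0: a₀ = 9; p₀/q₀ = 9/1; p₀² − 88·q₀² = 81 − 88 = -7.
  k = 1: m = 9, d = 7, a = ⌊(9 + 9)/7⌋ = 2; p/q = (2·9 + 1)/(2·1 + 0) = 19/2; p² − 88·q² = 361 − 352 = 9.
  k = 2: m = 5, d = 9, a = ⌊(9 + 5)/9⌋ = 1; p/q = (1·19 + 9)/(1·2 + 1) = 28/3; p² − 88·q² = 784 − 792 = -8.
  k = 3: m = 4, d = 8, a = ⌊(9 + 4)/8⌋ = 1; p/q = (1·28 + 19)/(1·3 + 2) = 47/5; p² − 88·q² = 2209 − 2200 = 9.
  k = 4: m = 4, d = 9, a = ⌊(9 + 4)/9⌋ = 1; p/q = (1·47 + 28)/(1·5 + 3) = 75/8; p² − 88·q² = 5625 − 5632 = -7.
  k = 5: m = 5, d = 7, a = ⌊(9 + 5)/7⌋ = 2; p/q = (2·75 + 47)/(2·8 + 5) = 197/21; p² − 88·q² = 38809 − 38808 = 1.
  The first convergent with p² − 88·q² = 1 gives the fundamental solution (x₁, y₁) = (197, 21).
Step 2: Apply the recurrence (x_{n+1}, y_{n+1}) = (x₁x_n + 88y₁y_n, x₁y_n + y₁x_n) repeatedly.
  From (x_1, y_1) = (197, 21): x_2 = 197·197 + 88·21·21 = 77617; y_2 = 197·21 + 21·197 = 8274.
  From (x_2, y_2) = (77617, 8274): x_3 = 197·77617 + 88·21·8274 = 30580901; y_3 = 197·8274 + 21·77617 = 3259935.
  From (x_3, y_3) = (30580901, 3259935): x_4 = 197·30580901 + 88·21·3259935 = 12048797377; y_4 = 197·3259935 + 21·30580901 = 1284406116.
Step 3: Verify x_4² - 88·y_4² = 145173518232002080129 - 145173518232002080128 = 1 (should be 1). ✓

(x_1, y_1) = (197, 21); (x_4, y_4) = (12048797377, 1284406116).


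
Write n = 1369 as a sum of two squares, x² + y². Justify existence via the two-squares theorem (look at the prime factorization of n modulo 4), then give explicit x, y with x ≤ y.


Step 1: Factor n = 1369 = 37^2.
Step 2: Check the mod-4 condition on each prime factor: 37 ≡ 1 (mod 4), exponent 2.
All primes ≡ 3 (mod 4) appear to even exponent (or don't appear), so by the two-squares theorem n IS expressible as a sum of two squares.
Step 3: Build a representation. Here n = 37 · 37 is a product of primes ≡ 1 (mod 4). Each prime p ≡ 1 (mod 4) is itself a sum of two squares; find a² by testing p − a² for a perfect square:
  37: 37 − 1² = 36 = 6² ⇒ 37 = 1² + 6².
  Combine using the Brahmagupta–Fibonacci identity (a² + b²)(c² + d²) = (ac − bd)² + (ad + bc)² = (ac + bd)² + (ad − bc)²:
  37 · 37 = 1369: from (1² + 6²)(1² + 6²), take (1·1 − 6·6, 1·6 + 6·1) = (1 − 36, 6 + 6) = (-35, 12); dropping signs (only squares matter) gives (35, 12); check 35² + 12² = 1225 + 144 = 1369 ✓.
Step 4: Order so x ≤ y and verify: 12² + 35² = 144 + 1225 = 1369 = n. ✓

n = 1369 = 12² + 35² (one valid representation with x ≤ y).


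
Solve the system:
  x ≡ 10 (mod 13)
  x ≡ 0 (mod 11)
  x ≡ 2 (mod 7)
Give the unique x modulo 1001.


Moduli 13, 11, 7 are pairwise coprime; by CRT there is a unique solution modulo M = 13 · 11 · 7 = 1001.
Solve pairwise, accumulating the modulus:
  Start with x ≡ 10 (mod 13).
  Combine with x ≡ 0 (mod 11): since gcd(13, 11) = 1, we get a unique residue mod 143.
    Write x = 10 + 13·t and substitute into x ≡ 0 (mod 11): 13·t ≡ 0 − 10 = -10 (mod 11).
    Reduce coefficients mod 11: 2·t ≡ 1 (mod 11).
    The inverse of 2 mod 11 is 6 (since 2·6 = 12 = 1·11 + 1), so t ≡ 6·1 = 6 ≡ 6 (mod 11).
    Then x = 10 + 13·6 = 88, valid modulo lcm(13, 11) = 143: x ≡ 88 (mod 143).
  Combine with x ≡ 2 (mod 7): since gcd(143, 7) = 1, we get a unique residue mod 1001.
    Write x = 88 + 143·t and substitute into x ≡ 2 (mod 7): 143·t ≡ 2 − 88 = -86 (mod 7).
    Reduce coefficients mod 7: 3·t ≡ 5 (mod 7).
    The inverse of 3 mod 7 is 5 (since 3·5 = 15 = 2·7 + 1), so t ≡ 5·5 = 25 ≡ 4 (mod 7).
    Then x = 88 + 143·4 = 660, valid modulo lcm(143, 7) = 1001: x ≡ 660 (mod 1001).
Verify: 660 mod 13 = 10 ✓, 660 mod 11 = 0 ✓, 660 mod 7 = 2 ✓.

x ≡ 660 (mod 1001).


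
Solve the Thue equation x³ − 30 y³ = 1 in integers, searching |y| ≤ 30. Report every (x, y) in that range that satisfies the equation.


The equation is x³ - 30y³ = 1. For fixed y, x³ = 30·y³ + 1, so a solution requires the RHS to be a perfect cube.
Strategy: iterate y from -30 to 30, compute RHS = 30·y³ + 1, and check whether it is a (positive or negative) perfect cube.
Check small values of y:
  y = 0: RHS = 1 = (1)³ ⇒ x = 1 works.
  y = 1: RHS = 31 is not a perfect cube.
  y = -1: RHS = -29 is not a perfect cube.
  y = 2: RHS = 241 is not a perfect cube.
  y = -2: RHS = -239 is not a perfect cube.
  y = 3: RHS = 811 is not a perfect cube.
  y = -3: RHS = -809 is not a perfect cube.
Continuing the search up to |y| = 30 finds no further solutions beyond those listed.
Collected solutions: (1, 0).

Solutions (with |y| ≤ 30): (1, 0).


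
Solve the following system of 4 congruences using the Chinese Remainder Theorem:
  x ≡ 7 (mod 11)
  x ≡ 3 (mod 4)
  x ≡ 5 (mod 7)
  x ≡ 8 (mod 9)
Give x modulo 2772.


Product of moduli M = 11 · 4 · 7 · 9 = 2772.
Merge one congruence at a time:
  Start: x ≡ 7 (mod 11).
  Combine with x ≡ 3 (mod 4); new modulus lcm = 44.
    Write x = 7 + 11·t and substitute into x ≡ 3 (mod 4): 11·t ≡ 3 − 7 = -4 (mod 4).
    Reduce coefficients mod 4: 3·t ≡ 0 (mod 4).
    The inverse of 3 mod 4 is 3 (since 3·3 = 9 = 2·4 + 1), so t ≡ 3·0 = 0 ≡ 0 (mod 4).
    Then x = 7 + 11·0 = 7, valid modulo lcm(11, 4) = 44: x ≡ 7 (mod 44).
  Combine with x ≡ 5 (mod 7); new modulus lcm = 308.
    Write x = 7 + 44·t and substitute into x ≡ 5 (mod 7): 44·t ≡ 5 − 7 = -2 (mod 7).
    Reduce coefficients mod 7: 2·t ≡ 5 (mod 7).
    The inverse of 2 mod 7 is 4 (since 2·4 = 8 = 1·7 + 1), so t ≡ 4·5 = 20 ≡ 6 (mod 7).
    Then x = 7 + 44·6 = 271, valid modulo lcm(44, 7) = 308: x ≡ 271 (mod 308).
  Combine with x ≡ 8 (mod 9); new modulus lcm = 2772.
    Write x = 271 + 308·t and substitute into x ≡ 8 (mod 9): 308·t ≡ 8 − 271 = -263 (mod 9).
    Reduce coefficients mod 9: 2·t ≡ 7 (mod 9).
    The inverse of 2 mod 9 is 5 (since 2·5 = 10 = 1·9 + 1), so t ≡ 5·7 = 35 ≡ 8 (mod 9).
    Then x = 271 + 308·8 = 2735, valid modulo lcm(308, 9) = 2772: x ≡ 2735 (mod 2772).
Verify against each original: 2735 mod 11 = 7, 2735 mod 4 = 3, 2735 mod 7 = 5, 2735 mod 9 = 8.

x ≡ 2735 (mod 2772).


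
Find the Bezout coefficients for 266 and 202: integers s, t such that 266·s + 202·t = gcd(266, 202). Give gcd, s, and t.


Euclidean algorithm on (266, 202) — divide until remainder is 0:
  266 = 1 · 202 + 64
  202 = 3 · 64 + 10
  64 = 6 · 10 + 4
  10 = 2 · 4 + 2
  4 = 2 · 2 + 0
gcd(266, 202) = 2.
Track Bezout coefficients alongside the remainders: start with r₀ = 266 = a·1 + b·0 (s = 1, t = 0) and r₁ = 202 = a·0 + b·1 (s = 0, t = 1); each new remainder r_{k+1} = r_{k-1} − q_k·r_k inherits s_{k+1} = s_{k-1} − q_k·s_k, t_{k+1} = t_{k-1} − q_k·t_k, so r_k = a·s_k + b·t_k at every step:
  q = 1: r = 64, s = 1 − 1·0 = 1, t = 0 − 1·1 = -1  (check: 266·1 + 202·(-1) = 64)
  q = 3: r = 10, s = 0 − 3·1 = -3, t = 1 − 3·(-1) = 4  (check: 266·(-3) + 202·4 = 10)
  q = 6: r = 4, s = 1 − 6·(-3) = 19, t = -1 − 6·4 = -25  (check: 266·19 + 202·(-25) = 4)
  q = 2: r = 2, s = -3 − 2·19 = -41, t = 4 − 2·(-25) = 54  (check: 266·(-41) + 202·54 = 2)
The row with r = 2 (the gcd) gives the Bezout coefficients s = -41, t = 54.
Result: 266 · (-41) + 202 · (54) = 2.

gcd(266, 202) = 2; s = -41, t = 54 (check: 266·(-41) + 202·54 = 2).


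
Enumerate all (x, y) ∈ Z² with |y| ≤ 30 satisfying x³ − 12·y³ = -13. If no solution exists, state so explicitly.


The equation is x³ - 12y³ = -13. For fixed y, x³ = 12·y³ − 13, so a solution requires the RHS to be a perfect cube.
Strategy: iterate y from -30 to 30, compute RHS = 12·y³ − 13, and check whether it is a (positive or negative) perfect cube.
Check small values of y:
  y = 0: RHS = -13 is not a perfect cube.
  y = 1: RHS = -1 = (-1)³ ⇒ x = -1 works.
  y = -1: RHS = -25 is not a perfect cube.
  y = 2: RHS = 83 is not a perfect cube.
  y = -2: RHS = -109 is not a perfect cube.
  y = 3: RHS = 311 is not a perfect cube.
  y = -3: RHS = -337 is not a perfect cube.
Continuing the search up to |y| = 30 finds no further solutions beyond those listed.
Collected solutions: (-1, 1).

Solutions (with |y| ≤ 30): (-1, 1).


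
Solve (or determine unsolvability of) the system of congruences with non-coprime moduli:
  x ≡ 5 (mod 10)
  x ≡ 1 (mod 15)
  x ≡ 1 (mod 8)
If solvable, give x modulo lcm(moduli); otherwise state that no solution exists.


Moduli 10, 15, 8 are not pairwise coprime, so CRT works modulo lcm(m_i) when all pairwise compatibility conditions hold.
Pairwise compatibility: gcd(m_i, m_j) must divide a_i - a_j for every pair.
Merge one congruence at a time:
  Start: x ≡ 5 (mod 10).
  Combine with x ≡ 1 (mod 15): gcd(10, 15) = 5, and 1 - 5 = -4 is NOT divisible by 5.
    ⇒ system is inconsistent (no integer solution).

No solution (the system is inconsistent).


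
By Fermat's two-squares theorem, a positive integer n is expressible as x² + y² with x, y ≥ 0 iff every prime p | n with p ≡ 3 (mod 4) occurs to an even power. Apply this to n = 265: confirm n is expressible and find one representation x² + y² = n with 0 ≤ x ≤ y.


Step 1: Factor n = 265 = 5 · 53.
Step 2: Check the mod-4 condition on each prime factor: 5 ≡ 1 (mod 4), exponent 1; 53 ≡ 1 (mod 4), exponent 1.
All primes ≡ 3 (mod 4) appear to even exponent (or don't appear), so by the two-squares theorem n IS expressible as a sum of two squares.
Step 3: Build a representation. Here n = 5 · 53 is a product of primes ≡ 1 (mod 4). Each prime p ≡ 1 (mod 4) is itself a sum of two squares; find a² by testing p − a² for a perfect square:
  5: 5 − 1² = 4 = 2² ⇒ 5 = 1² + 2².
  53: 53 − 1² = 52, 53 − 2² = 49 = 7² ⇒ 53 = 2² + 7².
  Combine using the Brahmagupta–Fibonacci identity (a² + b²)(c² + d²) = (ac − bd)² + (ad + bc)² = (ac + bd)² + (ad − bc)²:
  5 · 53 = 265: from (1² + 2²)(2² + 7²), take (1·2 − 2·7, 1·7 + 2·2) = (2 − 14, 7 + 4) = (-12, 11); dropping signs (only squares matter) gives (12, 11); check 12² + 11² = 144 + 121 = 265 ✓.
Step 4: Order so x ≤ y and verify: 11² + 12² = 121 + 144 = 265 = n. ✓

n = 265 = 11² + 12² (one valid representation with x ≤ y).
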